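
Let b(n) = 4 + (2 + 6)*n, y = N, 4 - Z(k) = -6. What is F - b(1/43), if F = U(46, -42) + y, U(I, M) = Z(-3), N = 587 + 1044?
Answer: 70383/43 ≈ 1636.8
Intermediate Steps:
Z(k) = 10 (Z(k) = 4 - 1*(-6) = 4 + 6 = 10)
N = 1631
U(I, M) = 10
y = 1631
b(n) = 4 + 8*n
F = 1641 (F = 10 + 1631 = 1641)
F - b(1/43) = 1641 - (4 + 8/43) = 1641 - 1*180/43 = 1641 - 180/43 = 70383/43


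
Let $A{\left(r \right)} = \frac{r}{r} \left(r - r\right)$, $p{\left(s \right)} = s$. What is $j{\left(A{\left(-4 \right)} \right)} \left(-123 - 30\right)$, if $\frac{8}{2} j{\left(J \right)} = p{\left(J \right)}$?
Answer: $0$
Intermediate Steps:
$A{\left(r \right)} = 0$ ($A{\left(r \right)} = 1 \cdot 0 = 0$)
$j{\left(J \right)} = \frac{J}{4}$
$j{\left(A{\left(-4 \right)} \right)} \left(-123 - 30\right) = \frac{1}{4} \cdot 0 \left(-123 - 30\right) = 0 \left(-123 - 30\right) = 0 \left(-153\right) = 0$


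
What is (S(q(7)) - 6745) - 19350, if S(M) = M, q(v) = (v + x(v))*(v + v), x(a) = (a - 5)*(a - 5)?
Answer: -25941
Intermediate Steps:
x(a) = (-5 + a)² (x(a) = (-5 + a)*(-5 + a) = (-5 + a)²)
q(v) = 2*v*(v + (-5 + v)²) (q(v) = (v + (-5 + v)²)*(v + v) = (v + (-5 + v)²)*(2*v) = 2*v*(v + (-5 + v)²))
(S(q(7)) - 6745) - 19350 = (2*7*(7 + (-5 + 7)²) - 6745) - 19350 = (2*7*(7 + 2²) - 6745) - 19350 = (2*7*(7 + 4) - 6745) - 19350 = (2*7*11 - 6745) - 19350 = (154 - 6745) - 19350 = -6591 - 19350 = -25941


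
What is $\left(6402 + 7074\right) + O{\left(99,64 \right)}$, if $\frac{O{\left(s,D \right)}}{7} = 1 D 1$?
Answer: $13924$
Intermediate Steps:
$O{\left(s,D \right)} = 7 D$ ($O{\left(s,D \right)} = 7 \cdot 1 D 1 = 7 D 1 = 7 D$)
$\left(6402 + 7074\right) + O{\left(99,64 \right)} = \left(6402 + 7074\right) + 7 \cdot 64 = 13476 + 448 = 13924$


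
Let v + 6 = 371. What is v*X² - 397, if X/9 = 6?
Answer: 1063943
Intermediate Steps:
X = 54 (X = 9*6 = 54)
v = 365 (v = -6 + 371 = 365)
v*X² - 397 = 365*54² - 397 = 365*2916 - 397 = 1064340 - 397 = 1063943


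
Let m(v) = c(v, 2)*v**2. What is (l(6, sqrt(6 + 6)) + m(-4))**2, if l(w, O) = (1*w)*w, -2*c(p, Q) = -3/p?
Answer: 900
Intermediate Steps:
c(p, Q) = 3/(2*p) (c(p, Q) = -(-3)/(2*p) = 3/(2*p))
m(v) = 3*v/2 (m(v) = (3/(2*v))*v**2 = 3*v/2)
l(w, O) = w**2 (l(w, O) = w*w = w**2)
(l(6, sqrt(6 + 6)) + m(-4))**2 = (6**2 + (3/2)*(-4))**2 = (36 - 6)**2 = 30**2 = 900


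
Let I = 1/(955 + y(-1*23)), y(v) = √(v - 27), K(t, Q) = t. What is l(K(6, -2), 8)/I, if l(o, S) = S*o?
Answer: 45840 + 240*I*√2 ≈ 45840.0 + 339.41*I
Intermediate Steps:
y(v) = √(-27 + v)
I = 1/(955 + 5*I*√2) (I = 1/(955 + √(-27 - 1*23)) = 1/(955 + √(-27 - 23)) = 1/(955 + √(-50)) = 1/(955 + 5*I*√2) ≈ 0.0010471 - 7.753e-6*I)
l(K(6, -2), 8)/I = (8*6)/(191/182415 - I*√2/182415) = 48/(191/182415 - I*√2/182415)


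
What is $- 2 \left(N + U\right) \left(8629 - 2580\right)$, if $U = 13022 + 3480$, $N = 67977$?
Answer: $-1022026942$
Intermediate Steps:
$U = 16502$
$- 2 \left(N + U\right) \left(8629 - 2580\right) = - 2 \left(67977 + 16502\right) \left(8629 - 2580\right) = - 2 \cdot 84479 \cdot 6049 = \left(-2\right) 511013471 = -1022026942$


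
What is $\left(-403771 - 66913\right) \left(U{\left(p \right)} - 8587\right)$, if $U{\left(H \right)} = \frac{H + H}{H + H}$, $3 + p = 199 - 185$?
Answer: $4041292824$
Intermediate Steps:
$p = 11$ ($p = -3 + \left(199 - 185\right) = -3 + 14 = 11$)
$U{\left(H \right)} = 1$ ($U{\left(H \right)} = \frac{2 H}{2 H} = 2 H \frac{1}{2 H} = 1$)
$\left(-403771 - 66913\right) \left(U{\left(p \right)} - 8587\right) = \left(-403771 - 66913\right) \left(1 - 8587\right) = \left(-470684\right) \left(-8586\right) = 4041292824$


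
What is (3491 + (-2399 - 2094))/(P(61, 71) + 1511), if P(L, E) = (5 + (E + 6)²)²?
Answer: -1002/35213867 ≈ -2.8455e-5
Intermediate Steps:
P(L, E) = (5 + (6 + E)²)²
(3491 + (-2399 - 2094))/(P(61, 71) + 1511) = (3491 + (-2399 - 2094))/((5 + (6 + 71)²)² + 1511) = (3491 - 4493)/((5 + 77²)² + 1511) = -1002/((5 + 5929)² + 1511) = -1002/(5934² + 1511) = -1002/(35212356 + 1511) = -1002/35213867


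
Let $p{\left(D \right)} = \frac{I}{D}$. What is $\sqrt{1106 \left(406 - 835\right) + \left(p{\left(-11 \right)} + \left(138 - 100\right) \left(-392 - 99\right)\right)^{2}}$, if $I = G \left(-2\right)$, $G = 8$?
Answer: $\frac{\sqrt{42058657930}}{11} \approx 18644.0$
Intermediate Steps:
$I = -16$ ($I = 8 \left(-2\right) = -16$)
$p{\left(D \right)} = - \frac{16}{D}$
$\sqrt{1106 \left(406 - 835\right) + \left(p{\left(-11 \right)} + \left(138 - 100\right) \left(-392 - 99\right)\right)^{2}} = \sqrt{1106 \left(406 - 835\right) + \left(- \frac{16}{-11} + \left(138 - 100\right) \left(-392 - 99\right)\right)^{2}} = \sqrt{1106 \left(-429\right) + \left(\left(-16\right) \left(- \frac{1}{11}\right) + 38 \left(-491\right)\right)^{2}} = \sqrt{-474474 + \left(\frac{16}{11} - 18658\right)^{2}} = \sqrt{-474474 + \left(- \frac{205222}{11}\right)^{2}} = \sqrt{-474474 + \frac{42116069284}{121}} = \sqrt{\frac{42058657930}{121}} = \frac{\sqrt{42058657930}}{11}$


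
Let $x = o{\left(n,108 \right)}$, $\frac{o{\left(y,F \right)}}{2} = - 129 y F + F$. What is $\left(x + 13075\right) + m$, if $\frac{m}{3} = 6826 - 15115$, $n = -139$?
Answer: $3861520$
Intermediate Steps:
$o{\left(y,F \right)} = 2 F - 258 F y$ ($o{\left(y,F \right)} = 2 \left(- 129 y F + F\right) = 2 \left(- 129 F y + F\right) = 2 \left(F - 129 F y\right) = 2 F - 258 F y$)
$x = 3873312$ ($x = 2 \cdot 108 \left(1 - -17931\right) = 2 \cdot 108 \left(1 + 17931\right) = 2 \cdot 108 \cdot 17932 = 3873312$)
$m = -24867$ ($m = 3 \left(6826 - 15115\right) = 3 \left(-8289\right) = -24867$)
$\left(x + 13075\right) + m = \left(3873312 + 13075\right) - 24867 = 3886387 - 24867 = 3861520$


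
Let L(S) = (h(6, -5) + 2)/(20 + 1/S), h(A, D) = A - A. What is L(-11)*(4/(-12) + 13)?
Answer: 836/657 ≈ 1.2724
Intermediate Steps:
h(A, D) = 0
L(S) = 2/(20 + 1/S) (L(S) = (0 + 2)/(20 + 1/S) = 2/(20 + 1/S))
L(-11)*(4/(-12) + 13) = (2*(-11)/(1 + 20*(-11)))*(4/(-12) + 13) = (2*(-11)/(1 - 220))*(4*(-1/12) + 13) = (2*(-11)/(-219))*(-1/3 + 13) = (2*(-11)*(-1/219))*(38/3) = (22/219)*(38/3) = 836/657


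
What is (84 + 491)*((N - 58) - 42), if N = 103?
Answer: 1725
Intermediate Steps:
(84 + 491)*((N - 58) - 42) = (84 + 491)*((103 - 58) - 42) = 575*(45 - 42) = 575*3 = 1725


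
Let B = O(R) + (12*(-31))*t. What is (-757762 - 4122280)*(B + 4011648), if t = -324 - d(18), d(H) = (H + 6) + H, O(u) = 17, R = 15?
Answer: -20241521168314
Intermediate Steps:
d(H) = 6 + 2*H (d(H) = (6 + H) + H = 6 + 2*H)
t = -366 (t = -324 - (6 + 2*18) = -324 - (6 + 36) = -324 - 1*42 = -324 - 42 = -366)
B = 136169 (B = 17 + (12*(-31))*(-366) = 17 - 372*(-366) = 17 + 136152 = 136169)
(-757762 - 4122280)*(B + 4011648) = (-757762 - 4122280)*(136169 + 4011648) = -4880042*4147817 = -20241521168314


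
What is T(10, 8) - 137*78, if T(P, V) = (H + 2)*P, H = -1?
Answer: -10676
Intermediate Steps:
T(P, V) = P (T(P, V) = (-1 + 2)*P = 1*P = P)
T(10, 8) - 137*78 = 10 - 137*78 = 10 - 10686 = -10676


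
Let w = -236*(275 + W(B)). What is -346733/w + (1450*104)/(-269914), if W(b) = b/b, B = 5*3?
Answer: 41882791081/8790559152 ≈ 4.7645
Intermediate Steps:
B = 15
W(b) = 1
w = -65136 (w = -236*(275 + 1) = -236*276 = -65136)
-346733/w + (1450*104)/(-269914) = -346733/(-65136) + (1450*104)/(-269914) = -346733*(-1/65136) + 150800*(-1/269914) = 346733/65136 - 75400/134957 = 41882791081/8790559152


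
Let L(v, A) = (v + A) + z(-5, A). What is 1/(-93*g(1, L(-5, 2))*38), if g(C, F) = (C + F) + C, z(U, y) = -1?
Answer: 1/7068 ≈ 0.00014148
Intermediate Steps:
L(v, A) = -1 + A + v (L(v, A) = (v + A) - 1 = (A + v) - 1 = -1 + A + v)
g(C, F) = F + 2*C
1/(-93*g(1, L(-5, 2))*38) = 1/(-93*((-1 + 2 - 5) + 2*1)*38) = 1/(-93*(-4 + 2)*38) = 1/(-93*(-2)*38) = 1/(186*38) = 1/7068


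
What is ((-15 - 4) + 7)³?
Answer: -1728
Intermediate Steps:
((-15 - 4) + 7)³ = (-19 + 7)³ = (-12)³ = -1728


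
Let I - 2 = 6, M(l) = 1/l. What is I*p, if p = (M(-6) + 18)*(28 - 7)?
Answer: 2996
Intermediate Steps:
M(l) = 1/l
I = 8 (I = 2 + 6 = 8)
p = 749/2 (p = (1/(-6) + 18)*(28 - 7) = (-⅙ + 18)*21 = (107/6)*21 = 749/2 ≈ 374.50)
I*p = 8*(749/2) = 2996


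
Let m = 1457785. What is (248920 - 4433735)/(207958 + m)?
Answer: -4184815/1665743 ≈ -2.5123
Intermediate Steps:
(248920 - 4433735)/(207958 + m) = (248920 - 4433735)/(207958 + 1457785) = -4184815/1665743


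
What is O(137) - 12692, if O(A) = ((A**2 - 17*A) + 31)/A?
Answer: -1722333/137 ≈ -12572.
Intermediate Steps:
O(A) = (31 + A**2 - 17*A)/A
O(137) - 12692 = (-17 + 137 + 31/137) - 12692 = 16471/137 - 12692 = -1722333/137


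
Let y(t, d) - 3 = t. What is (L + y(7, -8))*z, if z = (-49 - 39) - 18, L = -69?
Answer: 6254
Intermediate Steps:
y(t, d) = 3 + t
z = -106 (z = -88 - 18 = -106)
(L + y(7, -8))*z = (-69 + (3 + 7))*(-106) = (-69 + 10)*(-106) = -59*(-106) = 6254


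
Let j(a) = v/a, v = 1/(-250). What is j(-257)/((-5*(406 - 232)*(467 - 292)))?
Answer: -1/9782062500 ≈ -1.0223e-10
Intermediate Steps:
v = -1/250 ≈ -0.0040000
j(a) = -1/(250*a)
j(-257)/((-5*(406 - 232)*(467 - 292))) = (-1/250/(-257))/((-5*(406 - 232)*(467 - 292))) = (-1/250*(-1/257))/((-870*175)) = 1/(64250*((-5*30450))) = (1/64250)/(-152250) = (1/64250)*(-1/152250) = -1/9782062500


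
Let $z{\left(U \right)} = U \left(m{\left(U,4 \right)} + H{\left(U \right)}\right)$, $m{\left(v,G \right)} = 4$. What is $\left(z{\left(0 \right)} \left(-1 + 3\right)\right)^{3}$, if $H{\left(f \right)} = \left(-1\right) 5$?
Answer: $0$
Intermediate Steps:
$H{\left(f \right)} = -5$
$z{\left(U \right)} = - U$ ($z{\left(U \right)} = U \left(4 - 5\right) = U \left(-1\right) = - U$)
$\left(z{\left(0 \right)} \left(-1 + 3\right)\right)^{3} = \left(\left(-1\right) 0 \left(-1 + 3\right)\right)^{3} = \left(0 \cdot 2\right)^{3} = 0^{3} = 0$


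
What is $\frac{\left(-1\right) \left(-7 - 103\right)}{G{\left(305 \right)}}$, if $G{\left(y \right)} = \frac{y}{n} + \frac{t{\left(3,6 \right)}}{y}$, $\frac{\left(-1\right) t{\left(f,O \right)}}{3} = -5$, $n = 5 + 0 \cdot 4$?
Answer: $\frac{3355}{1862} \approx 1.8018$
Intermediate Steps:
$n = 5$ ($n = 5 + 0 = 5$)
$t{\left(f,O \right)} = 15$ ($t{\left(f,O \right)} = \left(-3\right) \left(-5\right) = 15$)
$G{\left(y \right)} = \frac{15}{y} + \frac{y}{5}$ ($G{\left(y \right)} = \frac{y}{5} + \frac{15}{y} = \frac{15}{y} + \frac{y}{5}$)
$\frac{\left(-1\right) \left(-7 - 103\right)}{G{\left(305 \right)}} = \frac{\left(-1\right) \left(-7 - 103\right)}{\frac{15}{305} + \frac{1}{5} \cdot 305} = \frac{\left(-1\right) \left(-110\right)}{15 \cdot \frac{1}{305} + 61} = \frac{110}{\frac{3}{61} + 61} = \frac{110}{\frac{3724}{61}} = 110 \cdot \frac{61}{3724} = \frac{3355}{1862}$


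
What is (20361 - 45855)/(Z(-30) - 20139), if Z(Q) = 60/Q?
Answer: 25494/20141 ≈ 1.2658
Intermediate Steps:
(20361 - 45855)/(Z(-30) - 20139) = (20361 - 45855)/(60/(-30) - 20139) = -25494/(60*(-1/30) - 20139) = -25494/(-2 - 20139) = -25494/(-20141) = -25494*(-1/20141) = 25494/20141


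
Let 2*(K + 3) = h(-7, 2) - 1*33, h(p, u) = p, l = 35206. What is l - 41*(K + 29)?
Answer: 34960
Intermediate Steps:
K = -23 (K = -3 + (-7 - 1*33)/2 = -3 + (-7 - 33)/2 = -3 + (½)*(-40) = -3 - 20 = -23)
l - 41*(K + 29) = 35206 - 41*(-23 + 29) = 35206 - 41*6 = 35206 - 1*246 = 35206 - 246 = 34960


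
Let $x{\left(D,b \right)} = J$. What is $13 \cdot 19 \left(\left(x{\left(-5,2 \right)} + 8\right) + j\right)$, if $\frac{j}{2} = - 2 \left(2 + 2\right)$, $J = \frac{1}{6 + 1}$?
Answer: $- \frac{13585}{7} \approx -1940.7$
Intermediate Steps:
$J = \frac{1}{7} \approx 0.14286$
$x{\left(D,b \right)} = \frac{1}{7}$
$j = -16$ ($j = 2 \left(- 2 \left(2 + 2\right)\right) = 2 \left(\left(-2\right) 4\right) = 2 \left(-8\right) = -16$)
$13 \cdot 19 \left(\left(x{\left(-5,2 \right)} + 8\right) + j\right) = 13 \cdot 19 \left(\left(\frac{1}{7} + 8\right) - 16\right) = 247 \left(\frac{57}{7} - 16\right) = 247 \left(- \frac{55}{7}\right) = - \frac{13585}{7}$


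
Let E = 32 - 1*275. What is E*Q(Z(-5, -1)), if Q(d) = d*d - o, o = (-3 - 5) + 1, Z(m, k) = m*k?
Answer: -7776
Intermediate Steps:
E = -243 (E = 32 - 275 = -243)
Z(m, k) = k*m
o = -7 (o = -8 + 1 = -7)
Q(d) = 7 + d² (Q(d) = d*d - 1*(-7) = d² + 7 = 7 + d²)
E*Q(Z(-5, -1)) = -243*(7 + (-1*(-5))²) = -243*(7 + 5²) = -243*(7 + 25) = -243*32 = -7776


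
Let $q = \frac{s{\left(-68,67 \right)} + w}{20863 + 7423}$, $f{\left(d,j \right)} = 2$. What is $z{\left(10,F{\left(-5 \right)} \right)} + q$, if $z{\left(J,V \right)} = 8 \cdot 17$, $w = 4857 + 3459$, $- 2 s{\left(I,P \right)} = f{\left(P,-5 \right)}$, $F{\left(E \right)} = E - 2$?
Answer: $\frac{3855211}{28286} \approx 136.29$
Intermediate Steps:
$F{\left(E \right)} = -2 + E$ ($F{\left(E \right)} = E - 2 = -2 + E$)
$s{\left(I,P \right)} = -1$ ($s{\left(I,P \right)} = \left(- \frac{1}{2}\right) 2 = -1$)
$w = 8316$
$z{\left(J,V \right)} = 136$
$q = \frac{8315}{28286}$ ($q = \frac{-1 + 8316}{20863 + 7423} = \frac{8315}{28286} \approx 0.29396$)
$z{\left(10,F{\left(-5 \right)} \right)} + q = 136 + \frac{8315}{28286} = \frac{3855211}{28286}$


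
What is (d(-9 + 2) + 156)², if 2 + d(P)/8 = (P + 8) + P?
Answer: 8464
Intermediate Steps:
d(P) = 48 + 16*P (d(P) = -16 + 8*((P + 8) + P) = -16 + 8*((8 + P) + P) = -16 + 8*(8 + 2*P) = -16 + (64 + 16*P) = 48 + 16*P)
(d(-9 + 2) + 156)² = ((48 + 16*(-9 + 2)) + 156)² = ((48 + 16*(-7)) + 156)² = ((48 - 112) + 156)² = (-64 + 156)² = 92² = 8464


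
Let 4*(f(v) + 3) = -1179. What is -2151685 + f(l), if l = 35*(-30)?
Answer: -8607931/4 ≈ -2.1520e+6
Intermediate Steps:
l = -1050
f(v) = -1191/4 (f(v) = -3 + (¼)*(-1179) = -3 - 1179/4 = -1191/4)
-2151685 + f(l) = -2151685 - 1191/4 = -8607931/4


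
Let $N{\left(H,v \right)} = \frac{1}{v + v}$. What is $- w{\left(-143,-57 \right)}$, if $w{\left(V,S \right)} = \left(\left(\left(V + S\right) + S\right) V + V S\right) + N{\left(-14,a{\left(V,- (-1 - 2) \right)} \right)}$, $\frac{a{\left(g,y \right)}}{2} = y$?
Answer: $- \frac{538825}{12} \approx -44902.0$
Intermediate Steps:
$a{\left(g,y \right)} = 2 y$
$N{\left(H,v \right)} = \frac{1}{2 v}$
$w{\left(V,S \right)} = \frac{1}{12} + S V + V \left(V + 2 S\right)$ ($w{\left(V,S \right)} = \left(\left(\left(V + S\right) + S\right) V + V S\right) + \frac{1}{2 \cdot 2 \left(- (-1 - 2)\right)} = \left(\left(\left(S + V\right) + S\right) V + S V\right) + \frac{1}{2 \cdot 2 \left(\left(-1\right) \left(-3\right)\right)} = \left(\left(V + 2 S\right) V + S V\right) + \frac{1}{2 \cdot 2 \cdot 3} = \left(V \left(V + 2 S\right) + S V\right) + \frac{1}{2 \cdot 6} = \left(S V + V \left(V + 2 S\right)\right) + \frac{1}{2} \cdot \frac{1}{6} = \left(S V + V \left(V + 2 S\right)\right) + \frac{1}{12} = \frac{1}{12} + S V + V \left(V + 2 S\right)$)
$- w{\left(-143,-57 \right)} = - (\frac{1}{12} + \left(-143\right)^{2} + 3 \left(-57\right) \left(-143\right)) = - (\frac{1}{12} + 20449 + 24453) = \left(-1\right) \frac{538825}{12} = - \frac{538825}{12}$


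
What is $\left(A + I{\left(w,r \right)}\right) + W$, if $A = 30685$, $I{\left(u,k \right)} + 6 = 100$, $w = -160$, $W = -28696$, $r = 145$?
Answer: $2083$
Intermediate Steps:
$I{\left(u,k \right)} = 94$ ($I{\left(u,k \right)} = -6 + 100 = 94$)
$\left(A + I{\left(w,r \right)}\right) + W = \left(30685 + 94\right) - 28696 = 30779 - 28696 = 2083$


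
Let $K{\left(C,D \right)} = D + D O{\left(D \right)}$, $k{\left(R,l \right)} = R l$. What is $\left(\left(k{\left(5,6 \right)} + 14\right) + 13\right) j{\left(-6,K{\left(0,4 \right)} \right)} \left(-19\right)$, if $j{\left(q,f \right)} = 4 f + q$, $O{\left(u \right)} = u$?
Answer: $-80142$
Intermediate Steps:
$K{\left(C,D \right)} = D + D^{2}$ ($K{\left(C,D \right)} = D + D D = D + D^{2}$)
$j{\left(q,f \right)} = q + 4 f$
$\left(\left(k{\left(5,6 \right)} + 14\right) + 13\right) j{\left(-6,K{\left(0,4 \right)} \right)} \left(-19\right) = \left(\left(5 \cdot 6 + 14\right) + 13\right) \left(-6 + 4 \cdot 4 \left(1 + 4\right)\right) \left(-19\right) = \left(\left(30 + 14\right) + 13\right) \left(-6 + 4 \cdot 4 \cdot 5\right) \left(-19\right) = \left(44 + 13\right) \left(-6 + 4 \cdot 20\right) \left(-19\right) = 57 \left(-6 + 80\right) \left(-19\right) = 57 \cdot 74 \left(-19\right) = 4218 \left(-19\right) = -80142$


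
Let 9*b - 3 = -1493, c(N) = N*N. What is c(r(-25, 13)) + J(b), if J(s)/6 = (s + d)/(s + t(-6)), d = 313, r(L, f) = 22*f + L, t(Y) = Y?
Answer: 52585431/772 ≈ 68116.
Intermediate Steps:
r(L, f) = L + 22*f
c(N) = N**2
b = -1490/9 (b = 1/3 + (1/9)*(-1493) = 1/3 - 1493/9 = -1490/9 ≈ -165.56)
J(s) = 6*(313 + s)/(-6 + s) (J(s) = 6*((s + 313)/(s - 6)) = 6*((313 + s)/(-6 + s)) = 6*(313 + s)/(-6 + s))
c(r(-25, 13)) + J(b) = (-25 + 22*13)**2 + 6*(313 - 1490/9)/(-6 - 1490/9) = (-25 + 286)**2 + 6*(1327/9)/(-1544/9) = 261**2 + 6*(-9/1544)*(1327/9) = 68121 - 3981/772 = 52585431/772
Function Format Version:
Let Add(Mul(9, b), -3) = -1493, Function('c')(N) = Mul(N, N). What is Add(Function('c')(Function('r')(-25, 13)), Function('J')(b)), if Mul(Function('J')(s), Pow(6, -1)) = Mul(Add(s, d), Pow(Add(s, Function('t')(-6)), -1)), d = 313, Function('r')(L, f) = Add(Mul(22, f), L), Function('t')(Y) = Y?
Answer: Rational(52585431, 772) ≈ 68116.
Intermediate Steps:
Function('r')(L, f) = Add(L, Mul(22, f))
Function('c')(N) = Pow(N, 2)
b = Rational(-1490, 9) (b = Add(Rational(1, 3), Mul(Rational(1, 9), -1493)) = Add(Rational(1, 3), Rational(-1493, 9)) = Rational(-1490, 9) ≈ -165.56)
Function('J')(s) = Mul(6, Pow(Add(-6, s), -1), Add(313, s)) (Function('J')(s) = Mul(6, Mul(Add(s, 313), Pow(Add(s, -6), -1))) = Mul(6, Mul(Add(313, s), Pow(Add(-6, s), -1))) = Mul(6, Mul(Pow(Add(-6, s), -1), Add(313, s))) = Mul(6, Pow(Add(-6, s), -1), Add(313, s)))
Add(Function('c')(Function('r')(-25, 13)), Function('J')(b)) = Add(Pow(Add(-25, Mul(22, 13)), 2), Mul(6, Pow(Add(-6, Rational(-1490, 9)), -1), Add(313, Rational(-1490, 9)))) = Add(Pow(Add(-25, 286), 2), Mul(6, Pow(Rational(-1544, 9), -1), Rational(1327, 9))) = Add(Pow(261, 2), Mul(6, Rational(-9, 1544), Rational(1327, 9))) = Add(68121, Rational(-3981, 772)) = Rational(52585431, 772)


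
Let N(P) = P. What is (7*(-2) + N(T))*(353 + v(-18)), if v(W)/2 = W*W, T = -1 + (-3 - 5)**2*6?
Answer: 369369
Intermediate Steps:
T = 383 (T = -1 + (-8)**2*6 = -1 + 64*6 = -1 + 384 = 383)
v(W) = 2*W**2 (v(W) = 2*(W*W) = 2*W**2)
(7*(-2) + N(T))*(353 + v(-18)) = (7*(-2) + 383)*(353 + 2*(-18)**2) = (-14 + 383)*(353 + 2*324) = 369*(353 + 648) = 369*1001 = 369369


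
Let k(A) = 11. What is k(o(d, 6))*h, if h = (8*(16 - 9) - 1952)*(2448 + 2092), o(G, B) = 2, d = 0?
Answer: -94686240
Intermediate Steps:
h = -8607840 (h = (8*7 - 1952)*4540 = (56 - 1952)*4540 = -1896*4540 = -8607840)
k(o(d, 6))*h = 11*(-8607840) = -94686240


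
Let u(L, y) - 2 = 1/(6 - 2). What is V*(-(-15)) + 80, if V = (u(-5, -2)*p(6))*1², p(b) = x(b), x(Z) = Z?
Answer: 565/2 ≈ 282.50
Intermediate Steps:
u(L, y) = 9/4 (u(L, y) = 2 + 1/(6 - 2) = 2 + 1/4 = 2 + ¼ = 9/4)
p(b) = b
V = 27/2 (V = ((9/4)*6)*1² = (27/2)*1 = 27/2 ≈ 13.500)
V*(-(-15)) + 80 = 27*(-(-15))/2 + 80 = 27*(-1*(-15))/2 + 80 = (27/2)*15 + 80 = 405/2 + 80 = 565/2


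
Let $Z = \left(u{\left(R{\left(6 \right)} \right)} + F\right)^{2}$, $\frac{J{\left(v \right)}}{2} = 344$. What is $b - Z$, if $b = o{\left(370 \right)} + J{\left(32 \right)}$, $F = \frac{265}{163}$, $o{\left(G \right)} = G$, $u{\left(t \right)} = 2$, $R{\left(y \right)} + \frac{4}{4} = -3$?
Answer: $\frac{27760721}{26569} \approx 1044.9$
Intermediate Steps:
$R{\left(y \right)} = -4$ ($R{\left(y \right)} = -1 - 3 = -4$)
$F = \frac{265}{163}$ ($F = 265 \cdot \frac{1}{163} = \frac{265}{163} \approx 1.6258$)
$J{\left(v \right)} = 688$ ($J{\left(v \right)} = 2 \cdot 344 = 688$)
$Z = \frac{349281}{26569}$ ($Z = \left(2 + \frac{265}{163}\right)^{2} = \left(\frac{591}{163}\right)^{2} = \frac{349281}{26569} \approx 13.146$)
$b = 1058$ ($b = 370 + 688 = 1058$)
$b - Z = 1058 - \frac{349281}{26569} = \frac{27760721}{26569}$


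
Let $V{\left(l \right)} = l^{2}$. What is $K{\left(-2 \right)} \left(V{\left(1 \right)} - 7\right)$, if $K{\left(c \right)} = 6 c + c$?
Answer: $84$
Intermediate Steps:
$K{\left(c \right)} = 7 c$
$K{\left(-2 \right)} \left(V{\left(1 \right)} - 7\right) = 7 \left(-2\right) \left(1^{2} - 7\right) = - 14 \left(1 - 7\right) = \left(-14\right) \left(-6\right) = 84$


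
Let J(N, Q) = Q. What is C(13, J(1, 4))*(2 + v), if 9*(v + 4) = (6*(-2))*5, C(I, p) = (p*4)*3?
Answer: -416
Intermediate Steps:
C(I, p) = 12*p (C(I, p) = (4*p)*3 = 12*p)
v = -32/3 (v = -4 + ((6*(-2))*5)/9 = -4 + (-12*5)/9 = -4 + (1/9)*(-60) = -4 - 20/3 = -32/3 ≈ -10.667)
C(13, J(1, 4))*(2 + v) = (12*4)*(2 - 32/3) = 48*(-26/3) = -416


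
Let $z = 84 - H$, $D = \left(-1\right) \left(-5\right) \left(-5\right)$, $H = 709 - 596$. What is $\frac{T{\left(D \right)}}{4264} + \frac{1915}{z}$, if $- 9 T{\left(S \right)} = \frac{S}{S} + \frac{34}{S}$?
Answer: $- \frac{204138971}{3091400} \approx -66.034$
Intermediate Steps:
$H = 113$ ($H = 709 - 596 = 113$)
$D = -25$ ($D = 5 \left(-5\right) = -25$)
$z = -29$ ($z = 84 - 113 = -29$)
$T{\left(S \right)} = - \frac{1}{9} - \frac{34}{9 S}$ ($T{\left(S \right)} = - \frac{\frac{S}{S} + \frac{34}{S}}{9} = - \frac{1 + \frac{34}{S}}{9} = - \frac{1}{9} - \frac{34}{9 S}$)
$\frac{T{\left(D \right)}}{4264} + \frac{1915}{z} = \frac{\frac{1}{9} \frac{1}{-25} \left(-34 - -25\right)}{4264} + \frac{1915}{-29} = \frac{1}{9} \left(- \frac{1}{25}\right) \left(-34 + 25\right) \frac{1}{4264} + 1915 \left(- \frac{1}{29}\right) = \frac{1}{9} \left(- \frac{1}{25}\right) \left(-9\right) \frac{1}{4264} - \frac{1915}{29} = \frac{1}{25} \cdot \frac{1}{4264} - \frac{1915}{29} = \frac{1}{106600} - \frac{1915}{29} = - \frac{204138971}{3091400}$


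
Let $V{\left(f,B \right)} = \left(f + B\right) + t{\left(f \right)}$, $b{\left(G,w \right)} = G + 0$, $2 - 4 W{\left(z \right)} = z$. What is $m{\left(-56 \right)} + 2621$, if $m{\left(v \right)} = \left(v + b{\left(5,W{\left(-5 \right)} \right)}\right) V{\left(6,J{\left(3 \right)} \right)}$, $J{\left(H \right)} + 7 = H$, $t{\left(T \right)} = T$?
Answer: $2213$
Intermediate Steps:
$J{\left(H \right)} = -7 + H$
$W{\left(z \right)} = \frac{1}{2} - \frac{z}{4}$
$b{\left(G,w \right)} = G$
$V{\left(f,B \right)} = B + 2 f$ ($V{\left(f,B \right)} = \left(f + B\right) + f = \left(B + f\right) + f = B + 2 f$)
$m{\left(v \right)} = 40 + 8 v$ ($m{\left(v \right)} = \left(v + 5\right) \left(\left(-7 + 3\right) + 2 \cdot 6\right) = \left(5 + v\right) \left(-4 + 12\right) = \left(5 + v\right) 8 = 40 + 8 v$)
$m{\left(-56 \right)} + 2621 = \left(40 + 8 \left(-56\right)\right) + 2621 = \left(40 - 448\right) + 2621 = -408 + 2621 = 2213$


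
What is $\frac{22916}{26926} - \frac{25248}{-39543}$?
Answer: $\frac{264332506}{177455803} \approx 1.4896$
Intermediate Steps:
$\frac{22916}{26926} - \frac{25248}{-39543} = 22916 \cdot \frac{1}{26926} - - \frac{8416}{13181} = \frac{11458}{13463} + \frac{8416}{13181} = \frac{264332506}{177455803}$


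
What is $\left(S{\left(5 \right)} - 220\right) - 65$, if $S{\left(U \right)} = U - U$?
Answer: $-285$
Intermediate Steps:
$S{\left(U \right)} = 0$
$\left(S{\left(5 \right)} - 220\right) - 65 = \left(0 - 220\right) - 65 = -220 - 65 = -285$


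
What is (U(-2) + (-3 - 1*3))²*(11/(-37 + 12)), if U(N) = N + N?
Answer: -44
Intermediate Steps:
U(N) = 2*N
(U(-2) + (-3 - 1*3))²*(11/(-37 + 12)) = (2*(-2) + (-3 - 1*3))²*(11/(-37 + 12)) = (-4 + (-3 - 3))²*(11/(-25)) = (-4 - 6)²*(11*(-1/25)) = (-10)²*(-11/25) = 100*(-11/25) = -44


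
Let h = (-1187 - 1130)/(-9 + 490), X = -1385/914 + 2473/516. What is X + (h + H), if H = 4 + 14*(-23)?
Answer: -36243976589/113425572 ≈ -319.54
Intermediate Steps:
X = 772831/235812 (X = -1385*1/914 + 2473*(1/516) = -1385/914 + 2473/516 = 772831/235812 ≈ 3.2773)
h = -2317/481 ≈ -4.8170
H = -318 (H = 4 - 322 = -318)
X + (h + H) = 772831/235812 + (-2317/481 - 318) = 772831/235812 - 155275/481 = -36243976589/113425572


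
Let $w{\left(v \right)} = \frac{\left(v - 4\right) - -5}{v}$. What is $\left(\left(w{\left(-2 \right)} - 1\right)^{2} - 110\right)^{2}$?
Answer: $\frac{192721}{16} \approx 12045.0$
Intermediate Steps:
$w{\left(v \right)} = \frac{1 + v}{v}$ ($w{\left(v \right)} = \frac{\left(v - 4\right) + 5}{v} = \frac{\left(-4 + v\right) + 5}{v} = \frac{1 + v}{v}$)
$\left(\left(w{\left(-2 \right)} - 1\right)^{2} - 110\right)^{2} = \left(\left(\frac{1 - 2}{-2} - 1\right)^{2} - 110\right)^{2} = \left(\left(\left(- \frac{1}{2}\right) \left(-1\right) - 1\right)^{2} - 110\right)^{2} = \left(\left(\frac{1}{2} - 1\right)^{2} - 110\right)^{2} = \left(\left(- \frac{1}{2}\right)^{2} - 110\right)^{2} = \left(\frac{1}{4} - 110\right)^{2} = \left(- \frac{439}{4}\right)^{2} = \frac{192721}{16}$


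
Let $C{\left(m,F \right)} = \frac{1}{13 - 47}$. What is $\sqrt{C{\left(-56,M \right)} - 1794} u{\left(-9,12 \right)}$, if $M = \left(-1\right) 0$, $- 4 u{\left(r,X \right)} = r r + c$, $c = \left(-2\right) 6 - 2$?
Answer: $- \frac{67 i \sqrt{2073898}}{136} \approx - 709.46 i$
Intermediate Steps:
$c = -14$ ($c = -12 - 2 = -14$)
$u{\left(r,X \right)} = \frac{7}{2} - \frac{r^{2}}{4}$ ($u{\left(r,X \right)} = - \frac{r r - 14}{4} = - \frac{r^{2} - 14}{4} = - \frac{-14 + r^{2}}{4} = \frac{7}{2} - \frac{r^{2}}{4}$)
$M = 0$
$C{\left(m,F \right)} = - \frac{1}{34}$ ($C{\left(m,F \right)} = \frac{1}{-34} = - \frac{1}{34}$)
$\sqrt{C{\left(-56,M \right)} - 1794} u{\left(-9,12 \right)} = \sqrt{- \frac{1}{34} - 1794} \left(\frac{7}{2} - \frac{\left(-9\right)^{2}}{4}\right) = \sqrt{- \frac{60997}{34}} \left(\frac{7}{2} - \frac{81}{4}\right) = \frac{i \sqrt{2073898}}{34} \left(\frac{7}{2} - \frac{81}{4}\right) = \frac{i \sqrt{2073898}}{34} \left(- \frac{67}{4}\right) = - \frac{67 i \sqrt{2073898}}{136}$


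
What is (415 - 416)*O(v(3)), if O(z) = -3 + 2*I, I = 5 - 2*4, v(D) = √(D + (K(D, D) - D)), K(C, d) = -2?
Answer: 9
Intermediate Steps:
v(D) = I*√2 (v(D) = √(D + (-2 - D)) = √(-2) = I*√2)
I = -3 (I = 5 - 8 = -3)
O(z) = -9 (O(z) = -3 + 2*(-3) = -3 - 6 = -9)
(415 - 416)*O(v(3)) = (415 - 416)*(-9) = -1*(-9) = 9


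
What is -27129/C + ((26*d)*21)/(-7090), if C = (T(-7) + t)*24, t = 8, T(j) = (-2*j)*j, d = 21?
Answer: 1117187/102096 ≈ 10.943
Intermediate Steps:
T(j) = -2*j**2
C = -2160 (C = (-2*(-7)**2 + 8)*24 = (-2*49 + 8)*24 = (-98 + 8)*24 = -90*24 = -2160)
-27129/C + ((26*d)*21)/(-7090) = -27129/(-2160) + ((26*21)*21)/(-7090) = -27129*(-1/2160) + (546*21)*(-1/7090) = 9043/720 + 11466*(-1/7090) = 9043/720 - 5733/3545 = 1117187/102096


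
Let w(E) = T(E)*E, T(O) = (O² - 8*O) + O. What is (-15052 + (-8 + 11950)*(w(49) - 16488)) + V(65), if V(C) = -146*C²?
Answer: 1006723566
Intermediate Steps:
T(O) = O² - 7*O
w(E) = E²*(-7 + E) (w(E) = (E*(-7 + E))*E = E²*(-7 + E))
(-15052 + (-8 + 11950)*(w(49) - 16488)) + V(65) = (-15052 + (-8 + 11950)*(49²*(-7 + 49) - 16488)) - 146*65² = (-15052 + 11942*(2401*42 - 16488)) - 146*4225 = (-15052 + 11942*(100842 - 16488)) - 616850 = (-15052 + 11942*84354) - 616850 = (-15052 + 1007355468) - 616850 = 1007340416 - 616850 = 1006723566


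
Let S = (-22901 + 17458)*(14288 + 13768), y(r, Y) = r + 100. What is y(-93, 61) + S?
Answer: -152708801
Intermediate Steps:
y(r, Y) = 100 + r
S = -152708808 (S = -5443*28056 = -152708808)
y(-93, 61) + S = (100 - 93) - 152708808 = 7 - 152708808 = -152708801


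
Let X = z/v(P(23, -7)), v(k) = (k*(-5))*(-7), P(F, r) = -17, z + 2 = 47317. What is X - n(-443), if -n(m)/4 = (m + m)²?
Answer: 373648633/119 ≈ 3.1399e+6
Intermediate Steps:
z = 47315 (z = -2 + 47317 = 47315)
n(m) = -16*m² (n(m) = -4*(m + m)² = -4*4*m² = -16*m²)
v(k) = 35*k (v(k) = -5*k*(-7) = 35*k)
X = -9463/119 (X = 47315/((35*(-17))) = 47315/(-595) = 47315*(-1/595) = -9463/119 ≈ -79.521)
X - n(-443) = -9463/119 - (-16)*(-443)² = -9463/119 - (-16)*196249 = -9463/119 - 1*(-3139984) = -9463/119 + 3139984 = 373648633/119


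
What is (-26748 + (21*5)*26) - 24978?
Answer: -48996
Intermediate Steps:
(-26748 + (21*5)*26) - 24978 = (-26748 + 105*26) - 24978 = (-26748 + 2730) - 24978 = -24018 - 24978 = -48996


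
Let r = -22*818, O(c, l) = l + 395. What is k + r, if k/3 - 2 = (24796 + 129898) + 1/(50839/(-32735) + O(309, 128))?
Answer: 7614596934277/17069566 ≈ 4.4609e+5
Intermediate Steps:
O(c, l) = 395 + l
k = 7921780844013/17069566 (k = 6 + 3*((24796 + 129898) + 1/(50839/(-32735) + (395 + 128))) = 6 + 3*(154694 + 1/(50839*(-1/32735) + 523)) = 6 + 3*(154694 + 1/(-50839/32735 + 523)) = 6 + 3*(154694 + 1/(17069566/32735)) = 6 + 3*(154694 + 32735/17069566) = 6 + 3*(2640559475539/17069566) = 6 + 7921678426617/17069566 = 7921780844013/17069566 ≈ 4.6409e+5)
r = -17996
k + r = 7921780844013/17069566 - 17996 = 7614596934277/17069566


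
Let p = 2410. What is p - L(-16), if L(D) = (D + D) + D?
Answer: 2458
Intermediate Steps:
L(D) = 3*D (L(D) = 2*D + D = 3*D)
p - L(-16) = 2410 - 3*(-16) = 2410 - 1*(-48) = 2410 + 48 = 2458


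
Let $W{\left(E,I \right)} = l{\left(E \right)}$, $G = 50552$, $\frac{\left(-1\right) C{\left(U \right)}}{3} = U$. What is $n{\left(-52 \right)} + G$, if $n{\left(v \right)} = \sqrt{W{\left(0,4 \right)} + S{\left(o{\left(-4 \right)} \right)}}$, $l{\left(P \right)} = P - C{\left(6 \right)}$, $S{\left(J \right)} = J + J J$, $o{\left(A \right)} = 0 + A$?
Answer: $50552 + \sqrt{30} \approx 50558.0$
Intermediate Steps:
$o{\left(A \right)} = A$
$C{\left(U \right)} = - 3 U$
$S{\left(J \right)} = J + J^{2}$
$l{\left(P \right)} = 18 + P$ ($l{\left(P \right)} = P - \left(-3\right) 6 = P - -18 = P + 18 = 18 + P$)
$W{\left(E,I \right)} = 18 + E$
$n{\left(v \right)} = \sqrt{30}$ ($n{\left(v \right)} = \sqrt{\left(18 + 0\right) - 4 \left(1 - 4\right)} = \sqrt{18 - -12} = \sqrt{18 + 12} = \sqrt{30}$)
$n{\left(-52 \right)} + G = \sqrt{30} + 50552 = 50552 + \sqrt{30}$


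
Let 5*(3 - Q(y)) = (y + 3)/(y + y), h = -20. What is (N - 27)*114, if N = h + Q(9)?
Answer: -25156/5 ≈ -5031.2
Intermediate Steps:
Q(y) = 3 - (3 + y)/(10*y) (Q(y) = 3 - (y + 3)/(5*(y + y)) = 3 - (3 + y)/(5*(2*y)) = 3 - (3 + y)*1/(2*y)/5 = 3 - (3 + y)/(10*y))
N = -257/15 (N = -20 + (⅒)*(-3 + 29*9)/9 = -20 + (⅒)*(⅑)*(-3 + 261) = -20 + (⅒)*(⅑)*258 = -20 + 43/15 = -257/15 ≈ -17.133)
(N - 27)*114 = (-257/15 - 27)*114 = -662/15*114 = -25156/5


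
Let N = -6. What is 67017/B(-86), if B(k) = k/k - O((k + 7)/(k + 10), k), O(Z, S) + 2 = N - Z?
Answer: 5093292/763 ≈ 6675.4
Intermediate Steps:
O(Z, S) = -8 - Z (O(Z, S) = -2 + (-6 - Z) = -8 - Z)
B(k) = 9 + (7 + k)/(10 + k) (B(k) = k/k - (-8 - (k + 7)/(k + 10)) = 1 - (-8 - (7 + k)/(10 + k)) = 1 + (8 + (7 + k)/(10 + k)) = 9 + (7 + k)/(10 + k))
67017/B(-86) = 67017/(((97 + 10*(-86))/(10 - 86))) = 67017/(((97 - 860)/(-76))) = 67017/((-1/76*(-763))) = 67017/(763/76) = 67017*(76/763) = 5093292/763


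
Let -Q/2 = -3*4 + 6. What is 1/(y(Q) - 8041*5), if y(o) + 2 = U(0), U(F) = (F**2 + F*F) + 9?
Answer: -1/40198 ≈ -2.4877e-5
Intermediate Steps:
U(F) = 9 + 2*F**2 (U(F) = (F**2 + F**2) + 9 = 2*F**2 + 9 = 9 + 2*F**2)
Q = 12 (Q = -2*(-3*4 + 6) = -2*(-12 + 6) = -2*(-6) = 12)
y(o) = 7 (y(o) = -2 + (9 + 2*0**2) = -2 + (9 + 2*0) = -2 + (9 + 0) = -2 + 9 = 7)
1/(y(Q) - 8041*5) = 1/(7 - 8041*5) = 1/(7 - 40205) = 1/(-40198) = -1/40198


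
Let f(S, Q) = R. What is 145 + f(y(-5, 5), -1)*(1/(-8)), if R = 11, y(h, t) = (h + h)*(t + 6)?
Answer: 1149/8 ≈ 143.63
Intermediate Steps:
y(h, t) = 2*h*(6 + t) (y(h, t) = (2*h)*(6 + t) = 2*h*(6 + t))
f(S, Q) = 11
145 + f(y(-5, 5), -1)*(1/(-8)) = 145 + 11*(1/(-8)) = 145 + 11*(1*(-1/8)) = 145 + 11*(-1/8) = 145 - 11/8 = 1149/8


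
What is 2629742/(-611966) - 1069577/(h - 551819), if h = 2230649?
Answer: -2534717260121/513693439890 ≈ -4.9343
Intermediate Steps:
2629742/(-611966) - 1069577/(h - 551819) = 2629742/(-611966) - 1069577/(2230649 - 551819) = 2629742*(-1/611966) - 1069577/1678830 = -1314871/305983 - 1069577*1/1678830 = -1314871/305983 - 1069577/1678830 = -2534717260121/513693439890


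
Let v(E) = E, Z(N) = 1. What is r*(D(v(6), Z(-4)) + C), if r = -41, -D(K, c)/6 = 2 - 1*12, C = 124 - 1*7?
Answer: -7257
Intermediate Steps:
C = 117 (C = 124 - 7 = 117)
D(K, c) = 60 (D(K, c) = -6*(2 - 1*12) = -6*(2 - 12) = -6*(-10) = 60)
r*(D(v(6), Z(-4)) + C) = -41*(60 + 117) = -41*177 = -7257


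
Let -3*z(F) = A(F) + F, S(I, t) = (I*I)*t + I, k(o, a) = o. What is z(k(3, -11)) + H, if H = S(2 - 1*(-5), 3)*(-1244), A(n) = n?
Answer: -191578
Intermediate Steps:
S(I, t) = I + t*I² (S(I, t) = I²*t + I = t*I² + I = I + t*I²)
z(F) = -2*F/3 (z(F) = -(F + F)/3 = -2*F/3)
H = -191576 (H = ((2 - 1*(-5))*(1 + (2 - 1*(-5))*3))*(-1244) = ((2 + 5)*(1 + (2 + 5)*3))*(-1244) = (7*(1 + 7*3))*(-1244) = (7*(1 + 21))*(-1244) = (7*22)*(-1244) = 154*(-1244) = -191576)
z(k(3, -11)) + H = -⅔*3 - 191576 = -2 - 191576 = -191578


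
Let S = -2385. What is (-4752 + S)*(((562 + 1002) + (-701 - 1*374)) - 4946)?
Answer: 31809609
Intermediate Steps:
(-4752 + S)*(((562 + 1002) + (-701 - 1*374)) - 4946) = (-4752 - 2385)*(((562 + 1002) + (-701 - 1*374)) - 4946) = -7137*((1564 + (-701 - 374)) - 4946) = -7137*((1564 - 1075) - 4946) = -7137*(489 - 4946) = -7137*(-4457) = 31809609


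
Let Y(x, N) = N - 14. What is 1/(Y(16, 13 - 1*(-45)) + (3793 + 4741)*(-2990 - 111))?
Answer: -1/26463890 ≈ -3.7787e-8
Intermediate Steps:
Y(x, N) = -14 + N
1/(Y(16, 13 - 1*(-45)) + (3793 + 4741)*(-2990 - 111)) = 1/((-14 + (13 - 1*(-45))) + (3793 + 4741)*(-2990 - 111)) = 1/((-14 + (13 + 45)) + 8534*(-3101)) = 1/((-14 + 58) - 26463934) = 1/(44 - 26463934) = 1/(-26463890) = -1/26463890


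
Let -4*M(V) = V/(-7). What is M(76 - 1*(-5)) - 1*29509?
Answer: -826171/28 ≈ -29506.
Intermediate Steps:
M(V) = V/28 (M(V) = -V/(4*(-7)) = -V*(-1)/(4*7) = -(-1)*V/28 = V/28)
M(76 - 1*(-5)) - 1*29509 = (76 - 1*(-5))/28 - 1*29509 = (76 + 5)/28 - 29509 = (1/28)*81 - 29509 = 81/28 - 29509 = -826171/28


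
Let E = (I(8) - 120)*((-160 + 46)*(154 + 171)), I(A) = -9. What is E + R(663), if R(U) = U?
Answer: 4780113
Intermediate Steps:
E = 4779450 (E = (-9 - 120)*((-160 + 46)*(154 + 171)) = -(-14706)*325 = -129*(-37050) = 4779450)
E + R(663) = 4779450 + 663 = 4780113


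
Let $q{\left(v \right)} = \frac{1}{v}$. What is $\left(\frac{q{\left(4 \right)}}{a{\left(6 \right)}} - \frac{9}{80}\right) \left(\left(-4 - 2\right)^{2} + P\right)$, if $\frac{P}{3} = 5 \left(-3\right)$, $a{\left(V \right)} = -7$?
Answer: $\frac{747}{560} \approx 1.3339$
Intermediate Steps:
$P = -45$ ($P = 3 \cdot 5 \left(-3\right) = 3 \left(-15\right) = -45$)
$\left(\frac{q{\left(4 \right)}}{a{\left(6 \right)}} - \frac{9}{80}\right) \left(\left(-4 - 2\right)^{2} + P\right) = \left(\frac{1}{4 \left(-7\right)} - \frac{9}{80}\right) \left(\left(-4 - 2\right)^{2} - 45\right) = \left(\frac{1}{4} \left(- \frac{1}{7}\right) - \frac{9}{80}\right) \left(\left(-6\right)^{2} - 45\right) = \left(- \frac{1}{28} - \frac{9}{80}\right) \left(36 - 45\right) = \left(- \frac{83}{560}\right) \left(-9\right) = \frac{747}{560}$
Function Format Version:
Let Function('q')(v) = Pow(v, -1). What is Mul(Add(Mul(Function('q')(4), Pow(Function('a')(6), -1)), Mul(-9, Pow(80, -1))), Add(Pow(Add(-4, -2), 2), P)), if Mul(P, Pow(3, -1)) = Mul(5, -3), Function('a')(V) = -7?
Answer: Rational(747, 560) ≈ 1.3339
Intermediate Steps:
P = -45 (P = Mul(3, Mul(5, -3)) = Mul(3, -15) = -45)
Mul(Add(Mul(Function('q')(4), Pow(Function('a')(6), -1)), Mul(-9, Pow(80, -1))), Add(Pow(Add(-4, -2), 2), P)) = Mul(Add(Mul(Pow(4, -1), Pow(-7, -1)), Mul(-9, Pow(80, -1))), Add(Pow(Add(-4, -2), 2), -45)) = Mul(Add(Mul(Rational(1, 4), Rational(-1, 7)), Mul(-9, Rational(1, 80))), Add(Pow(-6, 2), -45)) = Mul(Add(Rational(-1, 28), Rational(-9, 80)), Add(36, -45)) = Mul(Rational(-83, 560), -9) = Rational(747, 560)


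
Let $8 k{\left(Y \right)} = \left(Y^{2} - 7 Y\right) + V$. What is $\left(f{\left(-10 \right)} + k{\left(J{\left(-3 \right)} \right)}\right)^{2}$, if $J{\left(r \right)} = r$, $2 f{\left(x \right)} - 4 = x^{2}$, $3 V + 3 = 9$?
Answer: $3136$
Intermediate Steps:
$V = 2$ ($V = -1 + \frac{1}{3} \cdot 9 = -1 + 3 = 2$)
$f{\left(x \right)} = 2 + \frac{x^{2}}{2}$
$k{\left(Y \right)} = \frac{1}{4} - \frac{7 Y}{8} + \frac{Y^{2}}{8}$ ($k{\left(Y \right)} = \frac{\left(Y^{2} - 7 Y\right) + 2}{8} = \frac{2 + Y^{2} - 7 Y}{8} = \frac{1}{4} - \frac{7 Y}{8} + \frac{Y^{2}}{8}$)
$\left(f{\left(-10 \right)} + k{\left(J{\left(-3 \right)} \right)}\right)^{2} = \left(\left(2 + \frac{\left(-10\right)^{2}}{2}\right) + \left(\frac{1}{4} - - \frac{21}{8} + \frac{\left(-3\right)^{2}}{8}\right)\right)^{2} = \left(\left(2 + \frac{1}{2} \cdot 100\right) + \left(\frac{1}{4} + \frac{21}{8} + \frac{1}{8} \cdot 9\right)\right)^{2} = \left(\left(2 + 50\right) + \left(\frac{1}{4} + \frac{21}{8} + \frac{9}{8}\right)\right)^{2} = \left(52 + 4\right)^{2} = 56^{2} = 3136$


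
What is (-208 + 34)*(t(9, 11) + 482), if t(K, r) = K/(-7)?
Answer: -585510/7 ≈ -83644.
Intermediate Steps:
t(K, r) = -K/7 (t(K, r) = K*(-⅐) = -K/7)
(-208 + 34)*(t(9, 11) + 482) = (-208 + 34)*(-⅐*9 + 482) = -174*(-9/7 + 482) = -174*3365/7 = -585510/7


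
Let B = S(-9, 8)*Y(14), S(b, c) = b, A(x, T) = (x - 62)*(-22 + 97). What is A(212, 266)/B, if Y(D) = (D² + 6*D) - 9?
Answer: -1250/271 ≈ -4.6125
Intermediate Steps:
A(x, T) = -4650 + 75*x (A(x, T) = (-62 + x)*75 = -4650 + 75*x)
Y(D) = -9 + D² + 6*D
B = -2439 (B = -9*(-9 + 14² + 6*14) = -9*(-9 + 196 + 84) = -9*271 = -2439)
A(212, 266)/B = (-4650 + 75*212)/(-2439) = (-4650 + 15900)*(-1/2439) = 11250*(-1/2439) = -1250/271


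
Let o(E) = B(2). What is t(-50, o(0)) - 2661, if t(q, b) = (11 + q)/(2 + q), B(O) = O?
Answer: -42563/16 ≈ -2660.2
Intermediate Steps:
o(E) = 2
t(q, b) = (11 + q)/(2 + q)
t(-50, o(0)) - 2661 = (11 - 50)/(2 - 50) - 2661 = -39/(-48) - 2661 = -1/48*(-39) - 2661 = 13/16 - 2661 = -42563/16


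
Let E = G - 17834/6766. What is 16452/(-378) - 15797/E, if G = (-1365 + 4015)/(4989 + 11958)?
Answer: 18889120070251/2985180429 ≈ 6327.6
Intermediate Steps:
G = 2650/16947 ≈ 0.15637
E = -142151449/57331701 (E = 2650/16947 - 17834/6766 = 2650/16947 - 17834*1/6766 = 2650/16947 - 8917/3383 = -142151449/57331701 ≈ -2.4795)
16452/(-378) - 15797/E = 16452/(-378) - 15797/(-142151449/57331701) = 16452*(-1/378) - 15797*(-57331701/142151449) = -914/21 + 905668880697/142151449 = 18889120070251/2985180429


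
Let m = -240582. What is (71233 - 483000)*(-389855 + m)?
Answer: 259593152179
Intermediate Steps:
(71233 - 483000)*(-389855 + m) = (71233 - 483000)*(-389855 - 240582) = -411767*(-630437) = 259593152179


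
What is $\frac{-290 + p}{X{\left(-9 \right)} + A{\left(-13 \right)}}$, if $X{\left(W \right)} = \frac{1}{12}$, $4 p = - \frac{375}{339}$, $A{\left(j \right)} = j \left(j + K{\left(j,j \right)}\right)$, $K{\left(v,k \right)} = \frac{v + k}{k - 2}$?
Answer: $- \frac{218675}{110401} \approx -1.9807$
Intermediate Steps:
$K{\left(v,k \right)} = \frac{k + v}{-2 + k}$
$A{\left(j \right)} = j \left(j + \frac{2 j}{-2 + j}\right)$ ($A{\left(j \right)} = j \left(j + \frac{j + j}{-2 + j}\right) = j \left(j + \frac{2 j}{-2 + j}\right)$)
$p = - \frac{125}{452}$ ($p = \frac{\left(-375\right) \frac{1}{339}}{4} = \frac{1}{4} \left(- \frac{125}{113}\right) = - \frac{125}{452} \approx -0.27655$)
$X{\left(W \right)} = \frac{1}{12}$
$\frac{-290 + p}{X{\left(-9 \right)} + A{\left(-13 \right)}} = \frac{-290 - \frac{125}{452}}{\frac{1}{12} + \frac{\left(-13\right)^{3}}{-2 - 13}} = - \frac{131205}{452 \left(\frac{1}{12} - \frac{2197}{-15}\right)} = - \frac{131205}{452 \left(\frac{1}{12} - - \frac{2197}{15}\right)} = - \frac{131205}{452 \left(\frac{1}{12} + \frac{2197}{15}\right)} = - \frac{131205}{452 \cdot \frac{2931}{20}} = \left(- \frac{131205}{452}\right) \frac{20}{2931} = - \frac{218675}{110401}$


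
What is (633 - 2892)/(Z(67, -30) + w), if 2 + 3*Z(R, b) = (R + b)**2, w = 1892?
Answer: -6777/7043 ≈ -0.96223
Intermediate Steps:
Z(R, b) = -2/3 + (R + b)**2/3
(633 - 2892)/(Z(67, -30) + w) = (633 - 2892)/((-2/3 + (67 - 30)**2/3) + 1892) = -2259/((-2/3 + (1/3)*37**2) + 1892) = -2259/((-2/3 + (1/3)*1369) + 1892) = -2259/((-2/3 + 1369/3) + 1892) = -2259/(1367/3 + 1892) = -2259/7043/3 = -2259*3/7043 = -6777/7043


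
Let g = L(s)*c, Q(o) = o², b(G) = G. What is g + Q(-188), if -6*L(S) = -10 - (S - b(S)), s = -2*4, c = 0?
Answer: 35344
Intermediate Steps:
s = -8
L(S) = 5/3 (L(S) = -(-10 - (S - S))/6 = -(-10 - 1*0)/6 = -(-10 + 0)/6 = -⅙*(-10) = 5/3)
g = 0 (g = (5/3)*0 = 0)
g + Q(-188) = 0 + (-188)² = 0 + 35344 = 35344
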